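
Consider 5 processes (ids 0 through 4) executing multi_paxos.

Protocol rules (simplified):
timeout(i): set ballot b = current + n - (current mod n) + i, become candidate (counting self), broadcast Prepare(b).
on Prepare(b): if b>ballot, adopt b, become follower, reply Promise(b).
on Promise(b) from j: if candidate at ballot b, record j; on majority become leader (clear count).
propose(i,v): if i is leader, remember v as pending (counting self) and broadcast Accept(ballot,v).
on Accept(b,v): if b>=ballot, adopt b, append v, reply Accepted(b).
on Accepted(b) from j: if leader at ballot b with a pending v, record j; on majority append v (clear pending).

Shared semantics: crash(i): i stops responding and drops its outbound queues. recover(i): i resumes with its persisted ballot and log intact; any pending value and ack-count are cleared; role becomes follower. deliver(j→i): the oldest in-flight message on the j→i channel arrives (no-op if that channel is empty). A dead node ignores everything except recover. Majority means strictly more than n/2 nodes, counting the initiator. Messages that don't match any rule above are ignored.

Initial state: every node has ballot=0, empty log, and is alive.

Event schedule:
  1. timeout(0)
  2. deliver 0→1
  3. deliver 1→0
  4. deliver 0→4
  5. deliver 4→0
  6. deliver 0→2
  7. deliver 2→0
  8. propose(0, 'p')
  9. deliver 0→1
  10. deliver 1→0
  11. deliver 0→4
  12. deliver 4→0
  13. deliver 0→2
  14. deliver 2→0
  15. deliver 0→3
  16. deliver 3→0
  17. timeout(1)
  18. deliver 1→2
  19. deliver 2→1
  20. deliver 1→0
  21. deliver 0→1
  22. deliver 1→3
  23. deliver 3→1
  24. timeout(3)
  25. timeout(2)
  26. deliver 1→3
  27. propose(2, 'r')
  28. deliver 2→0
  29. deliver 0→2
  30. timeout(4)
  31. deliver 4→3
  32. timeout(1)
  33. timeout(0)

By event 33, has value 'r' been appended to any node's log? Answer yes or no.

no

[1] timeout(0) → N0(cand b5 [-])
[2] deliver 0→1 → N1(foll b5 [-])
[3] deliver 1→0 → ∅
[4] deliver 0→4 → N4(foll b5 [-])
[5] deliver 4→0 → N0(lead b5 [-])
[6] deliver 0→2 → N2(foll b5 [-])
[7] deliver 2→0 → ∅
[8] propose(0,'p') → ∅
[9] deliver 0→1 → N1(foll b5 [p])
[10] deliver 1→0 → ∅
[11] deliver 0→4 → N4(foll b5 [p])
[12] deliver 4→0 → N0(lead b5 [p])
[13] deliver 0→2 → N2(foll b5 [p])
[14] deliver 2→0 → ∅
[15] deliver 0→3 → N3(foll b5 [-])
[16] deliver 3→0 → ∅
[17] timeout(1) → N1(cand b11 [p])
[18] deliver 1→2 → N2(foll b11 [p])
[19] deliver 2→1 → ∅
[20] deliver 1→0 → N0(foll b11 [p])
[21] deliver 0→1 → N1(lead b11 [p])
[22] deliver 1→3 → N3(foll b11 [-])
[23] deliver 3→1 → ∅
[24] timeout(3) → N3(cand b18 [-])
[25] timeout(2) → N2(cand b17 [p])
[26] deliver 1→3 → ∅
[27] propose(2,'r') → ∅
[28] deliver 2→0 → N0(foll b17 [p])
[29] deliver 0→2 → ∅
[30] timeout(4) → N4(cand b14 [p])
[31] deliver 4→3 → ∅
[32] timeout(1) → N1(cand b16 [p])
[33] timeout(0) → N0(cand b20 [p])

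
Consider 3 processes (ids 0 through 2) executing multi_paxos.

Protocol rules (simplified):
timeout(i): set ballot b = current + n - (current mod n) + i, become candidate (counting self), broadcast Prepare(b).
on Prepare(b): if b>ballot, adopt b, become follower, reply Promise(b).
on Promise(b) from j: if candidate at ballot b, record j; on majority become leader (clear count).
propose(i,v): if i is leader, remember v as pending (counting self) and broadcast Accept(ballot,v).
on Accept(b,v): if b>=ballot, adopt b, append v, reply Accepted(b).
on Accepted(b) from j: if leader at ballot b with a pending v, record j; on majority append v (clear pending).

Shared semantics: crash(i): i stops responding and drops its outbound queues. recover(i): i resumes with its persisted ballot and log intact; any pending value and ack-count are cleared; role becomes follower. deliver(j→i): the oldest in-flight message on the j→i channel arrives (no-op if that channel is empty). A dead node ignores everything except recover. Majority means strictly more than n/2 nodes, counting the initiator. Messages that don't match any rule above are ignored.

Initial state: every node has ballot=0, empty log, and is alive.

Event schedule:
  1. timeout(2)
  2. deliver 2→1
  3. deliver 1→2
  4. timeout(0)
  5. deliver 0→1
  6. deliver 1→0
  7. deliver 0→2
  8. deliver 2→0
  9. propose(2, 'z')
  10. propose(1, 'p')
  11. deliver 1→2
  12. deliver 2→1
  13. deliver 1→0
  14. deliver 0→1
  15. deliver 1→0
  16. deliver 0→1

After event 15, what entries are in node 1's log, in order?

z

1. timeout(2):  <2:cand b5 ->
2. deliver 2→1:  <1:foll b5 ->
3. deliver 1→2:  <2:lead b5 ->
4. timeout(0):  <0:cand b3 ->
5. deliver 0→1:  nop
6. deliver 1→0:  nop
7. deliver 0→2:  nop
8. deliver 2→0:  <0:foll b5 ->
9. propose(2,'z'):  nop
10. propose(1,'p'):  nop
11. deliver 1→2:  nop
12. deliver 2→1:  <1:foll b5 z>
13. deliver 1→0:  nop
14. deliver 0→1:  nop
15. deliver 1→0:  nop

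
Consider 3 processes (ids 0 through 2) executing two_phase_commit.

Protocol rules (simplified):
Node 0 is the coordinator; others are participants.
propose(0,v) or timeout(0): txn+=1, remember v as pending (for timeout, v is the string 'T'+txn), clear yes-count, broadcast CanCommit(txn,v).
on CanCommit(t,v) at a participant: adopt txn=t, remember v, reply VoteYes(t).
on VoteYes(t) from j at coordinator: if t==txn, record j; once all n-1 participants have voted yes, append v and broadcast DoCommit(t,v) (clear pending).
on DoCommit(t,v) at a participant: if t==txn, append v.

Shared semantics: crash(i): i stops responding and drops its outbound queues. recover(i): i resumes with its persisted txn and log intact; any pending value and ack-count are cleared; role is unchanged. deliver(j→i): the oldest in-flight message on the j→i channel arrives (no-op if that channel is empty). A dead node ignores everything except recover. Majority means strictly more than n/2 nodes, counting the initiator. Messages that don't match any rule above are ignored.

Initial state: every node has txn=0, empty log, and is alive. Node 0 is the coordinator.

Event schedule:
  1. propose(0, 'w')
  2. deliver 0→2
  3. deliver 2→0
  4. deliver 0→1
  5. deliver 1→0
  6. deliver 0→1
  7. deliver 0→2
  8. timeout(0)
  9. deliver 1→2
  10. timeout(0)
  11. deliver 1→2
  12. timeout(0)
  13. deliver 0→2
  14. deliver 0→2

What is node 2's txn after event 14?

step 1 propose(0,'w'): 0={coor,t=1,log=-}
step 2 deliver 0→2: 2={part,t=1,log=-}
step 3 deliver 2→0: —
step 4 deliver 0→1: 1={part,t=1,log=-}
step 5 deliver 1→0: 0={coor,t=1,log=w}
step 6 deliver 0→1: 1={part,t=1,log=w}
step 7 deliver 0→2: 2={part,t=1,log=w}
step 8 timeout(0): 0={coor,t=2,log=w}
step 9 deliver 1→2: —
step 10 timeout(0): 0={coor,t=3,log=w}
step 11 deliver 1→2: —
step 12 timeout(0): 0={coor,t=4,log=w}
step 13 deliver 0→2: 2={part,t=2,log=w}
step 14 deliver 0→2: 2={part,t=3,log=w}

3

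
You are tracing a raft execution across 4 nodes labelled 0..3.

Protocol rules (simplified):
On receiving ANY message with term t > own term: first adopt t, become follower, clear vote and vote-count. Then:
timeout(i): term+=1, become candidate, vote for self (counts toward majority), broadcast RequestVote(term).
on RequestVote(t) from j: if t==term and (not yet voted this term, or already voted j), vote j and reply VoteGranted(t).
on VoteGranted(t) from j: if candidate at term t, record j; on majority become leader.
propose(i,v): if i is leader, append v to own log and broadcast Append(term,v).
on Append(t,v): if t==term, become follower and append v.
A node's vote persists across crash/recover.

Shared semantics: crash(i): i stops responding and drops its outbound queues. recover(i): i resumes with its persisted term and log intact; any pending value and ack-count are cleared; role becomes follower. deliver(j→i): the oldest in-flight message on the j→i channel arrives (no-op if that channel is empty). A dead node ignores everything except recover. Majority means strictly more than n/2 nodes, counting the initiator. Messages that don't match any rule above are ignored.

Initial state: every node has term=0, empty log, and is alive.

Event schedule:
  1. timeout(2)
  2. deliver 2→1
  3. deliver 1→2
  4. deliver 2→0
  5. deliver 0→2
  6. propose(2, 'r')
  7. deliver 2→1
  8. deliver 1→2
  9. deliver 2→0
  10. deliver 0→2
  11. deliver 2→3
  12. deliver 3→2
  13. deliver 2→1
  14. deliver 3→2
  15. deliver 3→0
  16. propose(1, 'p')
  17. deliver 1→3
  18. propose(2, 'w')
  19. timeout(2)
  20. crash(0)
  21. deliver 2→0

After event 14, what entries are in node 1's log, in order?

r

after 1 — timeout(2): n2:cand/t1/[-]
after 2 — deliver 2→1: n1:foll/t1/[-]
after 3 — deliver 1→2: ·
after 4 — deliver 2→0: n0:foll/t1/[-]
after 5 — deliver 0→2: n2:lead/t1/[-]
after 6 — propose(2,'r'): n2:lead/t1/[r]
after 7 — deliver 2→1: n1:foll/t1/[r]
after 8 — deliver 1→2: ·
after 9 — deliver 2→0: n0:foll/t1/[r]
after 10 — deliver 0→2: ·
after 11 — deliver 2→3: n3:foll/t1/[-]
after 12 — deliver 3→2: ·
after 13 — deliver 2→1: ·
after 14 — deliver 3→2: ·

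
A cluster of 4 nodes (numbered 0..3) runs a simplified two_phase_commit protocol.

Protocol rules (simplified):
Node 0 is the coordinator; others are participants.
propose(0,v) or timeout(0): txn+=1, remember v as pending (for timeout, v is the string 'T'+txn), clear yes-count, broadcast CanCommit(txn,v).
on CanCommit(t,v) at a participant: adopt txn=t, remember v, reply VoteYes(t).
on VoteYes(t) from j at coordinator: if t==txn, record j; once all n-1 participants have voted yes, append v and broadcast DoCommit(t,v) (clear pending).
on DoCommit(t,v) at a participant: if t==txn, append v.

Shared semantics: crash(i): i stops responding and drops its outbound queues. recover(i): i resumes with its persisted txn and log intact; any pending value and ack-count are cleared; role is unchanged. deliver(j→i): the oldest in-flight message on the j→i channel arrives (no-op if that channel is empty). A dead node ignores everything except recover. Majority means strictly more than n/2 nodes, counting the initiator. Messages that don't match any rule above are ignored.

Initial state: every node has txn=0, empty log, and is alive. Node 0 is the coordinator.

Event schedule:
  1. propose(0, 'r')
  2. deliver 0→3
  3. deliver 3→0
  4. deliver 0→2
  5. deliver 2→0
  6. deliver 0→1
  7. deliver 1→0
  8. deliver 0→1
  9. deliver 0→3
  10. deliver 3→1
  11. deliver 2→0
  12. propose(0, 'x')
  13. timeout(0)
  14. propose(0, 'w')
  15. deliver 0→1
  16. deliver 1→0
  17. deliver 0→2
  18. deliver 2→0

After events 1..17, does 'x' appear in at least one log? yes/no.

[1] propose(0,'r') → N0(coor t1 [-])
[2] deliver 0→3 → N3(part t1 [-])
[3] deliver 3→0 → ∅
[4] deliver 0→2 → N2(part t1 [-])
[5] deliver 2→0 → ∅
[6] deliver 0→1 → N1(part t1 [-])
[7] deliver 1→0 → N0(coor t1 [r])
[8] deliver 0→1 → N1(part t1 [r])
[9] deliver 0→3 → N3(part t1 [r])
[10] deliver 3→1 → ∅
[11] deliver 2→0 → ∅
[12] propose(0,'x') → N0(coor t2 [r])
[13] timeout(0) → N0(coor t3 [r])
[14] propose(0,'w') → N0(coor t4 [r])
[15] deliver 0→1 → N1(part t2 [r])
[16] deliver 1→0 → ∅
[17] deliver 0→2 → N2(part t1 [r])

no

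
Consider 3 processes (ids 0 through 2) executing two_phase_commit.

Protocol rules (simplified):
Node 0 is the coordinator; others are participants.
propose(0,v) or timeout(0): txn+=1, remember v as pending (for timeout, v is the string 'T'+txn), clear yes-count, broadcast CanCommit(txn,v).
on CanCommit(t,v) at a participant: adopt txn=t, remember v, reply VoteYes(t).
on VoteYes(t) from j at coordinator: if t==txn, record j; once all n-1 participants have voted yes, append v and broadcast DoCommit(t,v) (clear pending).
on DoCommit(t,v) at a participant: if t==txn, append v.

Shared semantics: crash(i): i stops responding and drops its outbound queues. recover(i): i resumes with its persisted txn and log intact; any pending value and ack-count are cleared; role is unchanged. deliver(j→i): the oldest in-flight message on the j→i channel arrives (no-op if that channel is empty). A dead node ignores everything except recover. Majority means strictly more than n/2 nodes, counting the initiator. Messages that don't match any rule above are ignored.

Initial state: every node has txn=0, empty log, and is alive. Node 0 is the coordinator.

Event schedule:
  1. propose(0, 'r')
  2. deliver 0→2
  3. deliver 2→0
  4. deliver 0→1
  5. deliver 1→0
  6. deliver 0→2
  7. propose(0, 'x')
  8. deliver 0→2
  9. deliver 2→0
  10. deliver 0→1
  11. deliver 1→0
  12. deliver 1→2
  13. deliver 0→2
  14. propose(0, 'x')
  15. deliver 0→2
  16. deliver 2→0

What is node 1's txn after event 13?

1

step 1 propose(0,'r'): 0={coor,t=1,log=-}
step 2 deliver 0→2: 2={part,t=1,log=-}
step 3 deliver 2→0: —
step 4 deliver 0→1: 1={part,t=1,log=-}
step 5 deliver 1→0: 0={coor,t=1,log=r}
step 6 deliver 0→2: 2={part,t=1,log=r}
step 7 propose(0,'x'): 0={coor,t=2,log=r}
step 8 deliver 0→2: 2={part,t=2,log=r}
step 9 deliver 2→0: —
step 10 deliver 0→1: 1={part,t=1,log=r}
step 11 deliver 1→0: —
step 12 deliver 1→2: —
step 13 deliver 0→2: —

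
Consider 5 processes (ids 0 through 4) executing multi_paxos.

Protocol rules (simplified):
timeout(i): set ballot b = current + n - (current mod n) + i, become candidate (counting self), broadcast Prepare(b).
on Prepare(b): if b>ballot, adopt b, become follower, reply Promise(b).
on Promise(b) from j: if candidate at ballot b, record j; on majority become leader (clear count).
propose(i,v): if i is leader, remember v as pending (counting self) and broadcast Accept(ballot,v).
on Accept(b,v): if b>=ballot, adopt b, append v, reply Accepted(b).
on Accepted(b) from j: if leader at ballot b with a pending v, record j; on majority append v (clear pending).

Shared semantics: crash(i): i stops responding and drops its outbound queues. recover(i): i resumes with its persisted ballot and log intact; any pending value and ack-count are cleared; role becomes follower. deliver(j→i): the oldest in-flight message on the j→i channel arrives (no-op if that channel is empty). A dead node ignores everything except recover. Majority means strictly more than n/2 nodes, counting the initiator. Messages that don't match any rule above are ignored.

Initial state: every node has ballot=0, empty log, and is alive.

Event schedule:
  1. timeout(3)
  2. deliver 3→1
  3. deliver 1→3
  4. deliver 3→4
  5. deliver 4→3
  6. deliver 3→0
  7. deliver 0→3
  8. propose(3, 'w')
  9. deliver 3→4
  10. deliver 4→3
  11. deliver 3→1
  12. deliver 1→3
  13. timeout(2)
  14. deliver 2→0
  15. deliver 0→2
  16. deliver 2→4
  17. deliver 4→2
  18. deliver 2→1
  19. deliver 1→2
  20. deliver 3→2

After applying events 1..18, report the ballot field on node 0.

8

after 1 — timeout(3): n3:cand/b8/[-]
after 2 — deliver 3→1: n1:foll/b8/[-]
after 3 — deliver 1→3: ·
after 4 — deliver 3→4: n4:foll/b8/[-]
after 5 — deliver 4→3: n3:lead/b8/[-]
after 6 — deliver 3→0: n0:foll/b8/[-]
after 7 — deliver 0→3: ·
after 8 — propose(3,'w'): ·
after 9 — deliver 3→4: n4:foll/b8/[w]
after 10 — deliver 4→3: ·
after 11 — deliver 3→1: n1:foll/b8/[w]
after 12 — deliver 1→3: n3:lead/b8/[w]
after 13 — timeout(2): n2:cand/b7/[-]
after 14 — deliver 2→0: ·
after 15 — deliver 0→2: ·
after 16 — deliver 2→4: ·
after 17 — deliver 4→2: ·
after 18 — deliver 2→1: ·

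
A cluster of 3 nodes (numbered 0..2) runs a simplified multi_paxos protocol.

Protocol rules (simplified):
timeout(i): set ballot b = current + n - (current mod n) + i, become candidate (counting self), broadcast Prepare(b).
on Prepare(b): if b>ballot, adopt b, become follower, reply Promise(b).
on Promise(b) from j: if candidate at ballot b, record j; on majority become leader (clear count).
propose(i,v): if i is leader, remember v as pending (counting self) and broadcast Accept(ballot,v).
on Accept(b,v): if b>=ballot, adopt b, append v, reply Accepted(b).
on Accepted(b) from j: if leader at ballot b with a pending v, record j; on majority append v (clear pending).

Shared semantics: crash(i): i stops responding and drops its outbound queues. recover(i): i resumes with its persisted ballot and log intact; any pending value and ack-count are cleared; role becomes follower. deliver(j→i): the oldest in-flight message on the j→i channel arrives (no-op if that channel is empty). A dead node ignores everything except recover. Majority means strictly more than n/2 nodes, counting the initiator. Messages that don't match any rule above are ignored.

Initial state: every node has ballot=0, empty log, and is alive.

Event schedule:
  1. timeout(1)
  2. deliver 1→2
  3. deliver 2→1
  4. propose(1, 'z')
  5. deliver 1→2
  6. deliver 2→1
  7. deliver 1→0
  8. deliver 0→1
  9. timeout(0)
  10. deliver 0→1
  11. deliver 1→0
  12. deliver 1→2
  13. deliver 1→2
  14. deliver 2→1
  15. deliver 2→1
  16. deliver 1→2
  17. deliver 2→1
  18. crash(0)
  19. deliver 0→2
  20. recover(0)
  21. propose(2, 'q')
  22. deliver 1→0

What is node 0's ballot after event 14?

e1 timeout(1): 1[cand,b=4,-]
e2 deliver 1→2: 2[foll,b=4,-]
e3 deliver 2→1: 1[lead,b=4,-]
e4 propose(1,'z'): ·
e5 deliver 1→2: 2[foll,b=4,z]
e6 deliver 2→1: 1[lead,b=4,z]
e7 deliver 1→0: 0[foll,b=4,-]
e8 deliver 0→1: ·
e9 timeout(0): 0[cand,b=6,-]
e10 deliver 0→1: 1[foll,b=6,z]
e11 deliver 1→0: ·
e12 deliver 1→2: ·
e13 deliver 1→2: ·
e14 deliver 2→1: ·

6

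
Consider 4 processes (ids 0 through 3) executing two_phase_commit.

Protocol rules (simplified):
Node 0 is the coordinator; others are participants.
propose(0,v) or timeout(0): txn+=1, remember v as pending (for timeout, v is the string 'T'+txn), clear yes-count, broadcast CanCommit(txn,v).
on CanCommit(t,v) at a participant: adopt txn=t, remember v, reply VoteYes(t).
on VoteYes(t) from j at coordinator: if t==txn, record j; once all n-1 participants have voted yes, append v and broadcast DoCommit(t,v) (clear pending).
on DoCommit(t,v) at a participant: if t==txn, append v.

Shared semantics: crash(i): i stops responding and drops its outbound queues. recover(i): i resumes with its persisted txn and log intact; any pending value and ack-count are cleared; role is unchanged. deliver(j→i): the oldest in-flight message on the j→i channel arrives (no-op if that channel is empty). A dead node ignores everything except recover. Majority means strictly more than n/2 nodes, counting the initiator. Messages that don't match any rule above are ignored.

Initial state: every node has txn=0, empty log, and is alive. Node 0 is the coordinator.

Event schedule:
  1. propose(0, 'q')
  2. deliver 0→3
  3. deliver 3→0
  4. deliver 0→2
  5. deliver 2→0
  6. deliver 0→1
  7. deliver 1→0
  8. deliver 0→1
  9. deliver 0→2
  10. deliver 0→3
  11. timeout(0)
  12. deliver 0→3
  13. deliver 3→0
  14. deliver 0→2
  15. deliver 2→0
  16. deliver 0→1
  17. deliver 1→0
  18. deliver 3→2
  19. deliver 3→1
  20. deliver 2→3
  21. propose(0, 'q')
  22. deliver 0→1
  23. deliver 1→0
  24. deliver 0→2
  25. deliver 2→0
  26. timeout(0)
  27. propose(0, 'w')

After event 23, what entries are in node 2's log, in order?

step 1 propose(0,'q'): 0={coor,t=1,log=-}
step 2 deliver 0→3: 3={part,t=1,log=-}
step 3 deliver 3→0: —
step 4 deliver 0→2: 2={part,t=1,log=-}
step 5 deliver 2→0: —
step 6 deliver 0→1: 1={part,t=1,log=-}
step 7 deliver 1→0: 0={coor,t=1,log=q}
step 8 deliver 0→1: 1={part,t=1,log=q}
step 9 deliver 0→2: 2={part,t=1,log=q}
step 10 deliver 0→3: 3={part,t=1,log=q}
step 11 timeout(0): 0={coor,t=2,log=q}
step 12 deliver 0→3: 3={part,t=2,log=q}
step 13 deliver 3→0: —
step 14 deliver 0→2: 2={part,t=2,log=q}
step 15 deliver 2→0: —
step 16 deliver 0→1: 1={part,t=2,log=q}
step 17 deliver 1→0: 0={coor,t=2,log=q,T2}
step 18 deliver 3→2: —
step 19 deliver 3→1: —
step 20 deliver 2→3: —
step 21 propose(0,'q'): 0={coor,t=3,log=q,T2}
step 22 deliver 0→1: 1={part,t=2,log=q,T2}
step 23 deliver 1→0: —

q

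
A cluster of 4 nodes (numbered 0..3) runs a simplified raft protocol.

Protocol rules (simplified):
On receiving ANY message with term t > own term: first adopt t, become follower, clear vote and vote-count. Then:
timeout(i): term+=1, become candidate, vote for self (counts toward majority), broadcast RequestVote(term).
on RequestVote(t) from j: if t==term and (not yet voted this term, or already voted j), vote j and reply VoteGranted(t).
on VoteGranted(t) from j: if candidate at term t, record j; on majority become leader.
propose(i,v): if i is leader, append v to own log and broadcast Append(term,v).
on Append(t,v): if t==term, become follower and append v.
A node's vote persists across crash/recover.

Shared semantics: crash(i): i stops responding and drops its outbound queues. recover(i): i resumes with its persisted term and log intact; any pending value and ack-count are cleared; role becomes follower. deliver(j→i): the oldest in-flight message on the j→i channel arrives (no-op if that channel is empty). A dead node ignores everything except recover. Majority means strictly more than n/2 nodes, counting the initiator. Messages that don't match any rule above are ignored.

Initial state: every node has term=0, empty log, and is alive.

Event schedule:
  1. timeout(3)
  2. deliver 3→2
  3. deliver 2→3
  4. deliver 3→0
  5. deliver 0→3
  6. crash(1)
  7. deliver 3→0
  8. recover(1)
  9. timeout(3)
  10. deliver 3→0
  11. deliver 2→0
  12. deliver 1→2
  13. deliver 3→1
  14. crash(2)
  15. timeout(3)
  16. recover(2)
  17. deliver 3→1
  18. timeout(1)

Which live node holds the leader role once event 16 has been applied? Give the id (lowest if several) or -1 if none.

1. timeout(3):  <3:cand t1 ->
2. deliver 3→2:  <2:foll t1 ->
3. deliver 2→3:  nop
4. deliver 3→0:  <0:foll t1 ->
5. deliver 0→3:  <3:lead t1 ->
6. crash(1):  <1:✗foll t0 ->
7. deliver 3→0:  nop
8. recover(1):  <1:foll t0 ->
9. timeout(3):  <3:cand t2 ->
10. deliver 3→0:  <0:foll t2 ->
11. deliver 2→0:  nop
12. deliver 1→2:  nop
13. deliver 3→1:  <1:foll t1 ->
14. crash(2):  <2:✗foll t1 ->
15. timeout(3):  <3:cand t3 ->
16. recover(2):  <2:foll t1 ->

-1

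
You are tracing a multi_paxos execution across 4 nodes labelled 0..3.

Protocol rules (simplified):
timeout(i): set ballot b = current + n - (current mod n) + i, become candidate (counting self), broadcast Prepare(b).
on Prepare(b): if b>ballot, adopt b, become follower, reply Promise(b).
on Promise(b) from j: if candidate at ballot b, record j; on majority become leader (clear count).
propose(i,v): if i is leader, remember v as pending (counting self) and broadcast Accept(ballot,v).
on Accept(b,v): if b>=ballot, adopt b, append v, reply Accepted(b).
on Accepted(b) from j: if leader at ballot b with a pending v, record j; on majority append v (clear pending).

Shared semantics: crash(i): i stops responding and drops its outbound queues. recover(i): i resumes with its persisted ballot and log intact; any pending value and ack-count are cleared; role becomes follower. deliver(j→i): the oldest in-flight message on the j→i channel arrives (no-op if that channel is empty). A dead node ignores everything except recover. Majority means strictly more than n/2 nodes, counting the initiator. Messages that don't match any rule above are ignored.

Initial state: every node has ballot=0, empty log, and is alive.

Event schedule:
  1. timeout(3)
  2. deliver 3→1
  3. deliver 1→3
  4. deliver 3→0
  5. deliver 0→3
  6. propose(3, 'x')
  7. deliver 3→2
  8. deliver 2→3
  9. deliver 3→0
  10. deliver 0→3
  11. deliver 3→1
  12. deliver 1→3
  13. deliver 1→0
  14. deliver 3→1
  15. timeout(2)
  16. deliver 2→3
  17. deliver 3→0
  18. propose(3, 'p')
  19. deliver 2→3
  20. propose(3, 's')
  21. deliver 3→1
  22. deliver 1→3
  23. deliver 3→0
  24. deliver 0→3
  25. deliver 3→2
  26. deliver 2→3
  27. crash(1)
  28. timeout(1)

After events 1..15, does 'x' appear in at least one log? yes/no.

e1 timeout(3): 3[cand,b=7,-]
e2 deliver 3→1: 1[foll,b=7,-]
e3 deliver 1→3: ·
e4 deliver 3→0: 0[foll,b=7,-]
e5 deliver 0→3: 3[lead,b=7,-]
e6 propose(3,'x'): ·
e7 deliver 3→2: 2[foll,b=7,-]
e8 deliver 2→3: ·
e9 deliver 3→0: 0[foll,b=7,x]
e10 deliver 0→3: ·
e11 deliver 3→1: 1[foll,b=7,x]
e12 deliver 1→3: 3[lead,b=7,x]
e13 deliver 1→0: ·
e14 deliver 3→1: ·
e15 timeout(2): 2[cand,b=10,-]

yes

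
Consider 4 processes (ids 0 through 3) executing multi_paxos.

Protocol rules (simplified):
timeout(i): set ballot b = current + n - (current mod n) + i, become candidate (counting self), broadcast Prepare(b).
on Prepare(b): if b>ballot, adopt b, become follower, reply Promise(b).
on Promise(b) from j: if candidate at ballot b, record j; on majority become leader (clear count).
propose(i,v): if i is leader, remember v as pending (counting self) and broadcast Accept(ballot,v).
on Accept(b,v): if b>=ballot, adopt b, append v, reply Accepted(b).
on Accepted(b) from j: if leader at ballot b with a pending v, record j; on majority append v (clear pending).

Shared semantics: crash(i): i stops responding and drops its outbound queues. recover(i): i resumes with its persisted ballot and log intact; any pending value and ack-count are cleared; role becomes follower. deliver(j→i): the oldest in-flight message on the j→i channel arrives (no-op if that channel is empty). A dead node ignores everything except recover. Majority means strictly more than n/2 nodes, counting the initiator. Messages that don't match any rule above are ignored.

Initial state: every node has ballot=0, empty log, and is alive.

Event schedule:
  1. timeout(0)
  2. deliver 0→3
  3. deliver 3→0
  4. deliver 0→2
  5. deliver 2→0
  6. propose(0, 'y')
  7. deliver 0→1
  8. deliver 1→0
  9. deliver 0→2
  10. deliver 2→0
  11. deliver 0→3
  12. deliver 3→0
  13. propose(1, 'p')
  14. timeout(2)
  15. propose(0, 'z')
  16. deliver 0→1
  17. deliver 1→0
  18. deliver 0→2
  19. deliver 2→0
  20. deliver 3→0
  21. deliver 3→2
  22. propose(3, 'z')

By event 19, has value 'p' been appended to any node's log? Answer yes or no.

no

after 1 — timeout(0): n0:cand/b4/[-]
after 2 — deliver 0→3: n3:foll/b4/[-]
after 3 — deliver 3→0: ·
after 4 — deliver 0→2: n2:foll/b4/[-]
after 5 — deliver 2→0: n0:lead/b4/[-]
after 6 — propose(0,'y'): ·
after 7 — deliver 0→1: n1:foll/b4/[-]
after 8 — deliver 1→0: ·
after 9 — deliver 0→2: n2:foll/b4/[y]
after 10 — deliver 2→0: ·
after 11 — deliver 0→3: n3:foll/b4/[y]
after 12 — deliver 3→0: n0:lead/b4/[y]
after 13 — propose(1,'p'): ·
after 14 — timeout(2): n2:cand/b10/[y]
after 15 — propose(0,'z'): ·
after 16 — deliver 0→1: n1:foll/b4/[y]
after 17 — deliver 1→0: ·
after 18 — deliver 0→2: ·
after 19 — deliver 2→0: n0:foll/b10/[y]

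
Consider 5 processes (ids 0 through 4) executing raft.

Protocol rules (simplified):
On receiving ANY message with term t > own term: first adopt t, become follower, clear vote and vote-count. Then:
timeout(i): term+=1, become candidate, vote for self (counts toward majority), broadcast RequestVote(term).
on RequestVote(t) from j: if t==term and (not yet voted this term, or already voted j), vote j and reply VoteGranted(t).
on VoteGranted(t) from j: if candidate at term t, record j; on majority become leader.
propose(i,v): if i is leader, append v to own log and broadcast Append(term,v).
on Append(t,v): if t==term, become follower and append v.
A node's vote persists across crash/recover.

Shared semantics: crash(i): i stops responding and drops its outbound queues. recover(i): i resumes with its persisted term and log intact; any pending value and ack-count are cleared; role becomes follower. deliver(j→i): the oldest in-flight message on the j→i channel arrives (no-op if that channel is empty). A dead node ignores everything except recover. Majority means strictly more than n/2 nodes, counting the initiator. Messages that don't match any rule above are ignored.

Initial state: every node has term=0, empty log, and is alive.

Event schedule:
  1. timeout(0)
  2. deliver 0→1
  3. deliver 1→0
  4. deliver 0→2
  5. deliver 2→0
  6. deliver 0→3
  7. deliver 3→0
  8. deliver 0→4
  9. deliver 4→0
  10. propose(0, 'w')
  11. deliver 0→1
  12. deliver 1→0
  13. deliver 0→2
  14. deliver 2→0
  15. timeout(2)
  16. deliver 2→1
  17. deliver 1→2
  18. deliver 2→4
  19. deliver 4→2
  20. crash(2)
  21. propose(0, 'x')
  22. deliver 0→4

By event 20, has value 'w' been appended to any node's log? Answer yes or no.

yes

after 1 — timeout(0): n0:cand/t1/[-]
after 2 — deliver 0→1: n1:foll/t1/[-]
after 3 — deliver 1→0: ·
after 4 — deliver 0→2: n2:foll/t1/[-]
after 5 — deliver 2→0: n0:lead/t1/[-]
after 6 — deliver 0→3: n3:foll/t1/[-]
after 7 — deliver 3→0: ·
after 8 — deliver 0→4: n4:foll/t1/[-]
after 9 — deliver 4→0: ·
after 10 — propose(0,'w'): n0:lead/t1/[w]
after 11 — deliver 0→1: n1:foll/t1/[w]
after 12 — deliver 1→0: ·
after 13 — deliver 0→2: n2:foll/t1/[w]
after 14 — deliver 2→0: ·
after 15 — timeout(2): n2:cand/t2/[w]
after 16 — deliver 2→1: n1:foll/t2/[w]
after 17 — deliver 1→2: ·
after 18 — deliver 2→4: n4:foll/t2/[-]
after 19 — deliver 4→2: n2:lead/t2/[w]
after 20 — crash(2): n2:✗lead/t2/[w]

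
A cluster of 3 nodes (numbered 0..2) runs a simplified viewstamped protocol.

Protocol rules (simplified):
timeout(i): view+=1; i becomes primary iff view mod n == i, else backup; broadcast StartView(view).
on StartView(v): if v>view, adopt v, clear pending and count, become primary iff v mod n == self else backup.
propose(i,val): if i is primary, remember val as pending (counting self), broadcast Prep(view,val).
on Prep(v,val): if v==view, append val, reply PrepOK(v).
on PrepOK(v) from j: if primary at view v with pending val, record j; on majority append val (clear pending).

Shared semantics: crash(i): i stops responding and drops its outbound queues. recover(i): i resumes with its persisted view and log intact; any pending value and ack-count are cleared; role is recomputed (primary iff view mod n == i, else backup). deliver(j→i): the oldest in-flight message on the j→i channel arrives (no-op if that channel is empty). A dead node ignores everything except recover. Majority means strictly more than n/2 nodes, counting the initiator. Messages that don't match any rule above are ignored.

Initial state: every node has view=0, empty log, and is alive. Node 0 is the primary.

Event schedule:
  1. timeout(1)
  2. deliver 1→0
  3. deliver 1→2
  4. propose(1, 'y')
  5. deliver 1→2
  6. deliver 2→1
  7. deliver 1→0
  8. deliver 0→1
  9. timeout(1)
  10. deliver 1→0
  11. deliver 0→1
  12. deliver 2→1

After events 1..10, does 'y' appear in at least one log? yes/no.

yes

1. timeout(1):  <1:prim v1 ->
2. deliver 1→0:  <0:back v1 ->
3. deliver 1→2:  <2:back v1 ->
4. propose(1,'y'):  nop
5. deliver 1→2:  <2:back v1 y>
6. deliver 2→1:  <1:prim v1 y>
7. deliver 1→0:  <0:back v1 y>
8. deliver 0→1:  nop
9. timeout(1):  <1:back v2 y>
10. deliver 1→0:  <0:back v2 y>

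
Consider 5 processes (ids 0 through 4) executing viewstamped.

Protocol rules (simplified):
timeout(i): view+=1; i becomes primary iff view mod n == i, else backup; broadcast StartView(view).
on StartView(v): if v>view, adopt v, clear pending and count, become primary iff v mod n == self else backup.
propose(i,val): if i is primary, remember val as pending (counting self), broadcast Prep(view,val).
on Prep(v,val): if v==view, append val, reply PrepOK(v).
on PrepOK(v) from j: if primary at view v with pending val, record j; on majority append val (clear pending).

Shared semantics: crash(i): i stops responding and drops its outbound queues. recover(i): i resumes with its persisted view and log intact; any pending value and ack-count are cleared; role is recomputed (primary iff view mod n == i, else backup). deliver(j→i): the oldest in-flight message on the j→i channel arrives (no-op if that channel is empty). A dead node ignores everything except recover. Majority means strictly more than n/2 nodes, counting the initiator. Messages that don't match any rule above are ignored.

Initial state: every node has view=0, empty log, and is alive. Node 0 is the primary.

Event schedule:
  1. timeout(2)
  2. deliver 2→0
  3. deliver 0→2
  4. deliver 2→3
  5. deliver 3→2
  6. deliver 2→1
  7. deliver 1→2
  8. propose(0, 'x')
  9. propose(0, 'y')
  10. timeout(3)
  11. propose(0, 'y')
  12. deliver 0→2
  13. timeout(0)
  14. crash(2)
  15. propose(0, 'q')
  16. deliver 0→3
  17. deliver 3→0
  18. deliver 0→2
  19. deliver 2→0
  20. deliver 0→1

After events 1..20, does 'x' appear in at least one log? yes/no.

e1 timeout(2): 2[back,v=1,-]
e2 deliver 2→0: 0[back,v=1,-]
e3 deliver 0→2: ·
e4 deliver 2→3: 3[back,v=1,-]
e5 deliver 3→2: ·
e6 deliver 2→1: 1[prim,v=1,-]
e7 deliver 1→2: ·
e8 propose(0,'x'): ·
e9 propose(0,'y'): ·
e10 timeout(3): 3[back,v=2,-]
e11 propose(0,'y'): ·
e12 deliver 0→2: ·
e13 timeout(0): 0[back,v=2,-]
e14 crash(2): 2[✗back,v=1,-]
e15 propose(0,'q'): ·
e16 deliver 0→3: ·
e17 deliver 3→0: ·
e18 deliver 0→2: ·
e19 deliver 2→0: ·
e20 deliver 0→1: 1[back,v=2,-]

no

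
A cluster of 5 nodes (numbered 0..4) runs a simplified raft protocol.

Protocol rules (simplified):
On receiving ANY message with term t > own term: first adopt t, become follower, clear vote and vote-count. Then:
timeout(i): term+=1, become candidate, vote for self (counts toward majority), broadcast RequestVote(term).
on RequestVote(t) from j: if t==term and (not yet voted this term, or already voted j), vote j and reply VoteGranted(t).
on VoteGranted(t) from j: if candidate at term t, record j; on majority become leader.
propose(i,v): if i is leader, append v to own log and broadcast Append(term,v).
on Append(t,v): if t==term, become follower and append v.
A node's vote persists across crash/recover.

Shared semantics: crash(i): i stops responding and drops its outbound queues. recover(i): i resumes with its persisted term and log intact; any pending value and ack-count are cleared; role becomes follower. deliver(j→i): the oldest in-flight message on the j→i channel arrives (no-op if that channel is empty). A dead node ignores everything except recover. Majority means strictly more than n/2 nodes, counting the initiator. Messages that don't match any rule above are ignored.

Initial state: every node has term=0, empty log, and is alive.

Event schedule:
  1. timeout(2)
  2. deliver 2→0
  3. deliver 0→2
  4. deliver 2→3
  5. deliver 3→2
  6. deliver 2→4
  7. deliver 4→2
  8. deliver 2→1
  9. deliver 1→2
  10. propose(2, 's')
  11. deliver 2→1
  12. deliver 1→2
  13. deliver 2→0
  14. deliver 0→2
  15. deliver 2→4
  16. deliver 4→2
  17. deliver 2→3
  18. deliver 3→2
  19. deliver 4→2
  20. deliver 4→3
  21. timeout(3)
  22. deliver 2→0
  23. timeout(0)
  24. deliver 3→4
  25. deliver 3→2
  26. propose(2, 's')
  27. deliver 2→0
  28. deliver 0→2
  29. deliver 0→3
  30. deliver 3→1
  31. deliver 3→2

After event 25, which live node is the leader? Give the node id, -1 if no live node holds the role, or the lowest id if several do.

-1

e1 timeout(2): 2[cand,t=1,-]
e2 deliver 2→0: 0[foll,t=1,-]
e3 deliver 0→2: ·
e4 deliver 2→3: 3[foll,t=1,-]
e5 deliver 3→2: 2[lead,t=1,-]
e6 deliver 2→4: 4[foll,t=1,-]
e7 deliver 4→2: ·
e8 deliver 2→1: 1[foll,t=1,-]
e9 deliver 1→2: ·
e10 propose(2,'s'): 2[lead,t=1,s]
e11 deliver 2→1: 1[foll,t=1,s]
e12 deliver 1→2: ·
e13 deliver 2→0: 0[foll,t=1,s]
e14 deliver 0→2: ·
e15 deliver 2→4: 4[foll,t=1,s]
e16 deliver 4→2: ·
e17 deliver 2→3: 3[foll,t=1,s]
e18 deliver 3→2: ·
e19 deliver 4→2: ·
e20 deliver 4→3: ·
e21 timeout(3): 3[cand,t=2,s]
e22 deliver 2→0: ·
e23 timeout(0): 0[cand,t=2,s]
e24 deliver 3→4: 4[foll,t=2,s]
e25 deliver 3→2: 2[foll,t=2,s]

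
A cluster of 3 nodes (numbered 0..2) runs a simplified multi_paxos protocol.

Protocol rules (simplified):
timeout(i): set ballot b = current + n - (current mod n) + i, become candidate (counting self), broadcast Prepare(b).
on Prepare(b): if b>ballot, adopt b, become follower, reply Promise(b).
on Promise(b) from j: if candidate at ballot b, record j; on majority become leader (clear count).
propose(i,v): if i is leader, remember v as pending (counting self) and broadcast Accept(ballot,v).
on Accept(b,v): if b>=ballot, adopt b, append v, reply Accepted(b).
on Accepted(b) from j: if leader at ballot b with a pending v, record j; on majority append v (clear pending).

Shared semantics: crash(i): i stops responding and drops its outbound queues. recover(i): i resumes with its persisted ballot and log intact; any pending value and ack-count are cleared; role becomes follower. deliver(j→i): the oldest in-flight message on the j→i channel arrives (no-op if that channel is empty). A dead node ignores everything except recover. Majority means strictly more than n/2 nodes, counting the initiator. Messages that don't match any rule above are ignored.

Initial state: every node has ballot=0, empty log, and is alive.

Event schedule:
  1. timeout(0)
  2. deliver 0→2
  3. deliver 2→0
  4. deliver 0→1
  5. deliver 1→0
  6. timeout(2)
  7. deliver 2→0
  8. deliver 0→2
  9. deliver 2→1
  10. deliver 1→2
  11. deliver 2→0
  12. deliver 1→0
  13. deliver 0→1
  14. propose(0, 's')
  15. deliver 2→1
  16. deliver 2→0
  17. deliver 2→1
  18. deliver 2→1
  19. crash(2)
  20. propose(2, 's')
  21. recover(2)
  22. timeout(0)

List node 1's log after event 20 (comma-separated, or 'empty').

[1] timeout(0) → N0(cand b3 [-])
[2] deliver 0→2 → N2(foll b3 [-])
[3] deliver 2→0 → N0(lead b3 [-])
[4] deliver 0→1 → N1(foll b3 [-])
[5] deliver 1→0 → ∅
[6] timeout(2) → N2(cand b8 [-])
[7] deliver 2→0 → N0(foll b8 [-])
[8] deliver 0→2 → N2(lead b8 [-])
[9] deliver 2→1 → N1(foll b8 [-])
[10] deliver 1→2 → ∅
[11] deliver 2→0 → ∅
[12] deliver 1→0 → ∅
[13] deliver 0→1 → ∅
[14] propose(0,'s') → ∅
[15] deliver 2→1 → ∅
[16] deliver 2→0 → ∅
[17] deliver 2→1 → ∅
[18] deliver 2→1 → ∅
[19] crash(2) → N2(✗lead b8 [-])
[20] propose(2,'s') → ∅

empty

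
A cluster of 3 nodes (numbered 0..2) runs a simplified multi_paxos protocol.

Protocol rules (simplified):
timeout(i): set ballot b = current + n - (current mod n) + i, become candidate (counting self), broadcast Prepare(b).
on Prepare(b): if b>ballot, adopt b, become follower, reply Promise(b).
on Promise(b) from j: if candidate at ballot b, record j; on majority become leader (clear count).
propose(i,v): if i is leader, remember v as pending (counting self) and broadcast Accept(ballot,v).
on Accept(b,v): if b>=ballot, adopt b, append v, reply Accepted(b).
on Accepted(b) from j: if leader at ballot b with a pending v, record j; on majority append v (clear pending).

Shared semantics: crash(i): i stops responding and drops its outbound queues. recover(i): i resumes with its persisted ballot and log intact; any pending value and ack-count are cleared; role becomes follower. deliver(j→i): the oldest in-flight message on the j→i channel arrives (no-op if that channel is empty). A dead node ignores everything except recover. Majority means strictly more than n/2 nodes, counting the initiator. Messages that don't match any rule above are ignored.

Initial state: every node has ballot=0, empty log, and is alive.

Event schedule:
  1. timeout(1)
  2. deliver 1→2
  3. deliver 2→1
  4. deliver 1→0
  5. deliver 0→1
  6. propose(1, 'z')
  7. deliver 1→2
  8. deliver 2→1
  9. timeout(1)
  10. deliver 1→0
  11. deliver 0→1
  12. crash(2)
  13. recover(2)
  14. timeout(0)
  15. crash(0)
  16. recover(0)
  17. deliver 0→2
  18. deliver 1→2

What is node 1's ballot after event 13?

1. timeout(1):  <1:cand b4 ->
2. deliver 1→2:  <2:foll b4 ->
3. deliver 2→1:  <1:lead b4 ->
4. deliver 1→0:  <0:foll b4 ->
5. deliver 0→1:  nop
6. propose(1,'z'):  nop
7. deliver 1→2:  <2:foll b4 z>
8. deliver 2→1:  <1:lead b4 z>
9. timeout(1):  <1:cand b7 z>
10. deliver 1→0:  <0:foll b4 z>
11. deliver 0→1:  nop
12. crash(2):  <2:✗foll b4 z>
13. recover(2):  <2:foll b4 z>

7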